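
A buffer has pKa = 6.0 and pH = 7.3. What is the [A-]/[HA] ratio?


[A-]/[HA] = 10^(pH - pKa)
= 10^(7.3 - 6.0)
= 19.9526

19.9526


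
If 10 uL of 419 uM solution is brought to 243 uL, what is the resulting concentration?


C2 = C1 * V1 / V2
C2 = 419 * 10 / 243
C2 = 17.2428 uM

17.2428 uM


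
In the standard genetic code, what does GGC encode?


Standard genetic code lookup.
Codon GGC -> Gly

Gly


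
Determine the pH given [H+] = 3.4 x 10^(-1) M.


pH = -log10([H+])
pH = -log10(3.4 x 10^(-1))
pH = 0.4685

0.4685


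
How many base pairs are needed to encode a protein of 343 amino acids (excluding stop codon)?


Each amino acid = 1 codon = 3 bp
bp = 343 * 3 = 1029 bp

1029 bp


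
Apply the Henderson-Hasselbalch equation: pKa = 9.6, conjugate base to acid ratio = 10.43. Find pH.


pH = pKa + log10([A-]/[HA])
pH = 9.6 + log10(10.43)
pH = 10.6183

10.6183


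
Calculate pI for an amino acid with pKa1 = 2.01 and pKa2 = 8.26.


pI = (pKa1 + pKa2) / 2
pI = (2.01 + 8.26) / 2
pI = 5.135

5.135


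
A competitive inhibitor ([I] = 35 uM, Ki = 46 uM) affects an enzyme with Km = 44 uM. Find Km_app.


Km_app = Km * (1 + [I]/Ki)
Km_app = 44 * (1 + 35/46)
Km_app = 77.4783 uM

77.4783 uM


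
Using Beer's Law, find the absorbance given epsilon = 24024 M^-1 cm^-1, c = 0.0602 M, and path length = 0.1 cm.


A = epsilon * c * l
A = 24024 * 0.0602 * 0.1
A = 144.6245

144.6245


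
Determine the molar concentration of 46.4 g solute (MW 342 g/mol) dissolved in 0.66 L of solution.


C = (mass / MW) / volume
C = (46.4 / 342) / 0.66
C = 0.2056 M

0.2056 M


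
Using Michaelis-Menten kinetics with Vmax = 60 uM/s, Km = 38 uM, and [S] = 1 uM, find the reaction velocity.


v = Vmax * [S] / (Km + [S])
v = 60 * 1 / (38 + 1)
v = 1.5385 uM/s

1.5385 uM/s


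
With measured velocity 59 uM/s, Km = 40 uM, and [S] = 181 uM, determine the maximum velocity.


Vmax = v * (Km + [S]) / [S]
Vmax = 59 * (40 + 181) / 181
Vmax = 72.0387 uM/s

72.0387 uM/s


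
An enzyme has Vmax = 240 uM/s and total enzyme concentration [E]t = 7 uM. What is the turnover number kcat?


kcat = Vmax / [E]t
kcat = 240 / 7
kcat = 34.2857 s^-1

34.2857 s^-1


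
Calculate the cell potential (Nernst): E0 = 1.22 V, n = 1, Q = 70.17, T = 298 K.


E = E0 - (RT/nF) * ln(Q)
E = 1.22 - (8.314 * 298 / (1 * 96485)) * ln(70.17)
E = 1.1108 V

1.1108 V


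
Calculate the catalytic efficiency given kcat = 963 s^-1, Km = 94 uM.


Catalytic efficiency = kcat / Km
= 963 / 94
= 10.2447 uM^-1*s^-1

10.2447 uM^-1*s^-1


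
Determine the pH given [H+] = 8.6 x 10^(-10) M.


pH = -log10([H+])
pH = -log10(8.6 x 10^(-10))
pH = 9.0655

9.0655


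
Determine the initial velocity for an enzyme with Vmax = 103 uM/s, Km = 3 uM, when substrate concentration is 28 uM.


v = Vmax * [S] / (Km + [S])
v = 103 * 28 / (3 + 28)
v = 93.0323 uM/s

93.0323 uM/s


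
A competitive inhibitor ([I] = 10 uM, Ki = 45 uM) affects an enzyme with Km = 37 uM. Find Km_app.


Km_app = Km * (1 + [I]/Ki)
Km_app = 37 * (1 + 10/45)
Km_app = 45.2222 uM

45.2222 uM


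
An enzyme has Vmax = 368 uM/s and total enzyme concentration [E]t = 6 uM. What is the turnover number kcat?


kcat = Vmax / [E]t
kcat = 368 / 6
kcat = 61.3333 s^-1

61.3333 s^-1


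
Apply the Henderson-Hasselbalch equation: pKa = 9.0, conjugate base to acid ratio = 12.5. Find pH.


pH = pKa + log10([A-]/[HA])
pH = 9.0 + log10(12.5)
pH = 10.0969

10.0969


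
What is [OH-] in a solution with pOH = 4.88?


[OH-] = 10^(-pOH)
[OH-] = 10^(-4.88)
[OH-] = 1.318e-05 M

1.318e-05 M


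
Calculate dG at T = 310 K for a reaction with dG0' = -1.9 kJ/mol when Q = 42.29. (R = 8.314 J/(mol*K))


dG = dG0' + RT * ln(Q) / 1000
dG = -1.9 + 8.314 * 310 * ln(42.29) / 1000
dG = 7.751 kJ/mol

7.751 kJ/mol


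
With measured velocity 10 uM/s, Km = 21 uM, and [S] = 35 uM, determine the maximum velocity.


Vmax = v * (Km + [S]) / [S]
Vmax = 10 * (21 + 35) / 35
Vmax = 16.0 uM/s

16.0 uM/s


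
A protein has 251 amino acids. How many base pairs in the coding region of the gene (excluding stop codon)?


Each amino acid = 1 codon = 3 bp
bp = 251 * 3 = 753 bp

753 bp


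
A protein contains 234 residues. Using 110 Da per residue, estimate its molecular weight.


MW = n_residues * 110 Da
MW = 234 * 110
MW = 25740 Da

25740 Da


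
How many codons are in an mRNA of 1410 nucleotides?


codons = nucleotides / 3
codons = 1410 / 3 = 470

470


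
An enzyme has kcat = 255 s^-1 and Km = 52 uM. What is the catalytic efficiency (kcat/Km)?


Catalytic efficiency = kcat / Km
= 255 / 52
= 4.9038 uM^-1*s^-1

4.9038 uM^-1*s^-1


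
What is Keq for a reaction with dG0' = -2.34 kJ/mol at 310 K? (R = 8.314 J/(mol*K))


Keq = exp(-dG0 * 1000 / (R * T))
Keq = exp(-(-2.34) * 1000 / (8.314 * 310))
Keq = 2.4791

2.4791


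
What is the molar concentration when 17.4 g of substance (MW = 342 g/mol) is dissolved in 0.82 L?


C = (mass / MW) / volume
C = (17.4 / 342) / 0.82
C = 0.062 M

0.062 M


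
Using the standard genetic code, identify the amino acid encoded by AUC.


Standard genetic code lookup.
Codon AUC -> Ile

Ile


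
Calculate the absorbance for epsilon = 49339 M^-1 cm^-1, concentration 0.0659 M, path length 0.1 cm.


A = epsilon * c * l
A = 49339 * 0.0659 * 0.1
A = 325.144

325.144


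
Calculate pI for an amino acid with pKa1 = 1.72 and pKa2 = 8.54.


pI = (pKa1 + pKa2) / 2
pI = (1.72 + 8.54) / 2
pI = 5.13

5.13


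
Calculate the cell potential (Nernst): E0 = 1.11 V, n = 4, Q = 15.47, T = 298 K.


E = E0 - (RT/nF) * ln(Q)
E = 1.11 - (8.314 * 298 / (4 * 96485)) * ln(15.47)
E = 1.0924 V

1.0924 V


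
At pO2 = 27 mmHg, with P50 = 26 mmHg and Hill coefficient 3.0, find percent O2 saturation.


Y = pO2^n / (P50^n + pO2^n)
Y = 27^3.0 / (26^3.0 + 27^3.0)
Y = 52.83%

52.83%


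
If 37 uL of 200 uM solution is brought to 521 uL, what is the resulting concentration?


C2 = C1 * V1 / V2
C2 = 200 * 37 / 521
C2 = 14.2035 uM

14.2035 uM


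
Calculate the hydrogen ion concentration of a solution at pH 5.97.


[H+] = 10^(-pH)
[H+] = 10^(-5.97)
[H+] = 1.072e-06 M

1.072e-06 M


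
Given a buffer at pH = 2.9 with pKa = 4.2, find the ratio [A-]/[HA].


[A-]/[HA] = 10^(pH - pKa)
= 10^(2.9 - 4.2)
= 0.0501

0.0501


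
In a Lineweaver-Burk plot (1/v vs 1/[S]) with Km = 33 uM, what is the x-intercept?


x-intercept = -1/Km
= -1/33
= -0.0303 1/uM

-0.0303 1/uM


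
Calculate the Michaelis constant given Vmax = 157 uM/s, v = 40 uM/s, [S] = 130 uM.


Km = [S] * (Vmax - v) / v
Km = 130 * (157 - 40) / 40
Km = 380.25 uM

380.25 uM


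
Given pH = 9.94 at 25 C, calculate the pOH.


pOH = 14 - pH
pOH = 14 - 9.94
pOH = 4.06

4.06


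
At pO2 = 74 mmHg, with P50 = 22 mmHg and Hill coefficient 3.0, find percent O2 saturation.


Y = pO2^n / (P50^n + pO2^n)
Y = 74^3.0 / (22^3.0 + 74^3.0)
Y = 97.44%

97.44%


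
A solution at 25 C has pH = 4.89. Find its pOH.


pOH = 14 - pH
pOH = 14 - 4.89
pOH = 9.11

9.11


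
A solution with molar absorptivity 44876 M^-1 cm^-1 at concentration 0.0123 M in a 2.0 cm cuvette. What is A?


A = epsilon * c * l
A = 44876 * 0.0123 * 2.0
A = 1103.9496

1103.9496


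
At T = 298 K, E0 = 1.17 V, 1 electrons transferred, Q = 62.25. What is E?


E = E0 - (RT/nF) * ln(Q)
E = 1.17 - (8.314 * 298 / (1 * 96485)) * ln(62.25)
E = 1.0639 V

1.0639 V


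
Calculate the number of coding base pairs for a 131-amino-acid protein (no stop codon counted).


Each amino acid = 1 codon = 3 bp
bp = 131 * 3 = 393 bp

393 bp


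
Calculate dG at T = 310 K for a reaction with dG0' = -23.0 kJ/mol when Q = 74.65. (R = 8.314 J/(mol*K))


dG = dG0' + RT * ln(Q) / 1000
dG = -23.0 + 8.314 * 310 * ln(74.65) / 1000
dG = -11.8844 kJ/mol

-11.8844 kJ/mol


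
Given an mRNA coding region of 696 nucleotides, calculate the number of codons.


codons = nucleotides / 3
codons = 696 / 3 = 232

232


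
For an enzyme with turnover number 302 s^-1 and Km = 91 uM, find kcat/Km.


Catalytic efficiency = kcat / Km
= 302 / 91
= 3.3187 uM^-1*s^-1

3.3187 uM^-1*s^-1


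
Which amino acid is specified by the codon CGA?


Standard genetic code lookup.
Codon CGA -> Arg

Arg


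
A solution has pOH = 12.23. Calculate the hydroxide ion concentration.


[OH-] = 10^(-pOH)
[OH-] = 10^(-12.23)
[OH-] = 5.888e-13 M

5.888e-13 M


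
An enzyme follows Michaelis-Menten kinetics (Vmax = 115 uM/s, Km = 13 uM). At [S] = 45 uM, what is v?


v = Vmax * [S] / (Km + [S])
v = 115 * 45 / (13 + 45)
v = 89.2241 uM/s

89.2241 uM/s


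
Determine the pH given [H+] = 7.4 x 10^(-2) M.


pH = -log10([H+])
pH = -log10(7.4 x 10^(-2))
pH = 1.1308

1.1308


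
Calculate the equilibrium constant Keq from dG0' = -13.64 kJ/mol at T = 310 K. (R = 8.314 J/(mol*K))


Keq = exp(-dG0 * 1000 / (R * T))
Keq = exp(-(-13.64) * 1000 / (8.314 * 310))
Keq = 198.7958

198.7958


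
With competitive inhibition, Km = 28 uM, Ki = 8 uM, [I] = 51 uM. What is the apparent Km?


Km_app = Km * (1 + [I]/Ki)
Km_app = 28 * (1 + 51/8)
Km_app = 206.5 uM

206.5 uM


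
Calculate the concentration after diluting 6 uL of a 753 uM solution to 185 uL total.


C2 = C1 * V1 / V2
C2 = 753 * 6 / 185
C2 = 24.4216 uM

24.4216 uM


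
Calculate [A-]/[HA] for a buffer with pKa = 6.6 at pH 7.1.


[A-]/[HA] = 10^(pH - pKa)
= 10^(7.1 - 6.6)
= 3.1623

3.1623


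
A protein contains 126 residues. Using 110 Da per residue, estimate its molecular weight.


MW = n_residues * 110 Da
MW = 126 * 110
MW = 13860 Da

13860 Da


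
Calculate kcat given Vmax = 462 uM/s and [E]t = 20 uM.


kcat = Vmax / [E]t
kcat = 462 / 20
kcat = 23.1 s^-1

23.1 s^-1


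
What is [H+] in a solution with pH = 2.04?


[H+] = 10^(-pH)
[H+] = 10^(-2.04)
[H+] = 0.0091 M

0.0091 M


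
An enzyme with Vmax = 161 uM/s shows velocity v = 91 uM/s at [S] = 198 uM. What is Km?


Km = [S] * (Vmax - v) / v
Km = 198 * (161 - 91) / 91
Km = 152.3077 uM

152.3077 uM


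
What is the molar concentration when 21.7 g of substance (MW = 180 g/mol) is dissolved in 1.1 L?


C = (mass / MW) / volume
C = (21.7 / 180) / 1.1
C = 0.1096 M

0.1096 M


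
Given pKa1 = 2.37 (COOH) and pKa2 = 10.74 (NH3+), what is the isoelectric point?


pI = (pKa1 + pKa2) / 2
pI = (2.37 + 10.74) / 2
pI = 6.555

6.555


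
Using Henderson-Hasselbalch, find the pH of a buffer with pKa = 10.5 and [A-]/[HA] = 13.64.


pH = pKa + log10([A-]/[HA])
pH = 10.5 + log10(13.64)
pH = 11.6348

11.6348


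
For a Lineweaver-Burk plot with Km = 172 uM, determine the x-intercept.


x-intercept = -1/Km
= -1/172
= -0.0058 1/uM

-0.0058 1/uM


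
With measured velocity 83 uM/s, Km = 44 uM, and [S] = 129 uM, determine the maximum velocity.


Vmax = v * (Km + [S]) / [S]
Vmax = 83 * (44 + 129) / 129
Vmax = 111.3101 uM/s

111.3101 uM/s


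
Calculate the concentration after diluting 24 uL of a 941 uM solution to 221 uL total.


C2 = C1 * V1 / V2
C2 = 941 * 24 / 221
C2 = 102.19 uM

102.19 uM


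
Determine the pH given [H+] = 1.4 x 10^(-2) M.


pH = -log10([H+])
pH = -log10(1.4 x 10^(-2))
pH = 1.8539

1.8539


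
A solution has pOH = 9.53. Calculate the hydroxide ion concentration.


[OH-] = 10^(-pOH)
[OH-] = 10^(-9.53)
[OH-] = 2.951e-10 M

2.951e-10 M


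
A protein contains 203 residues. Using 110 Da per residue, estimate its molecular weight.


MW = n_residues * 110 Da
MW = 203 * 110
MW = 22330 Da

22330 Da


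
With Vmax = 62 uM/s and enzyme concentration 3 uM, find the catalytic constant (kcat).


kcat = Vmax / [E]t
kcat = 62 / 3
kcat = 20.6667 s^-1

20.6667 s^-1


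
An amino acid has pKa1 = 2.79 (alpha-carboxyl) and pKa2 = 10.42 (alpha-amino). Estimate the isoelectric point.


pI = (pKa1 + pKa2) / 2
pI = (2.79 + 10.42) / 2
pI = 6.605

6.605


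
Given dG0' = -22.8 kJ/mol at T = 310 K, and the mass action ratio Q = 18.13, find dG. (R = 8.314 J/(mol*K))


dG = dG0' + RT * ln(Q) / 1000
dG = -22.8 + 8.314 * 310 * ln(18.13) / 1000
dG = -15.332 kJ/mol

-15.332 kJ/mol


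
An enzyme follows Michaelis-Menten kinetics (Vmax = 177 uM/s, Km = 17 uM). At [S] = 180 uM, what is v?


v = Vmax * [S] / (Km + [S])
v = 177 * 180 / (17 + 180)
v = 161.7259 uM/s

161.7259 uM/s


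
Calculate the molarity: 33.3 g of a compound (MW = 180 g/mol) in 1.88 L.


C = (mass / MW) / volume
C = (33.3 / 180) / 1.88
C = 0.0984 M

0.0984 M


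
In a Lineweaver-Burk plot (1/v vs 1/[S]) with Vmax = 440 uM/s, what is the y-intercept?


y-intercept = 1/Vmax
= 1/440
= 0.0023 s/uM

0.0023 s/uM


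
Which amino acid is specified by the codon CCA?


Standard genetic code lookup.
Codon CCA -> Pro

Pro


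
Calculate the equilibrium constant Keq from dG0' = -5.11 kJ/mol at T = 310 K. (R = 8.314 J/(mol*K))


Keq = exp(-dG0 * 1000 / (R * T))
Keq = exp(-(-5.11) * 1000 / (8.314 * 310))
Keq = 7.2621

7.2621


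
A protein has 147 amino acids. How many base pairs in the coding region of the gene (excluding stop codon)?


Each amino acid = 1 codon = 3 bp
bp = 147 * 3 = 441 bp

441 bp


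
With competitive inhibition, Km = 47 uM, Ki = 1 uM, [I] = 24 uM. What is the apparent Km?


Km_app = Km * (1 + [I]/Ki)
Km_app = 47 * (1 + 24/1)
Km_app = 1175.0 uM

1175.0 uM


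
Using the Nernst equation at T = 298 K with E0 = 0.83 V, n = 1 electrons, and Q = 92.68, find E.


E = E0 - (RT/nF) * ln(Q)
E = 0.83 - (8.314 * 298 / (1 * 96485)) * ln(92.68)
E = 0.7137 V

0.7137 V


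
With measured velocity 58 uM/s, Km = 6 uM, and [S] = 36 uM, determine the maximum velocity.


Vmax = v * (Km + [S]) / [S]
Vmax = 58 * (6 + 36) / 36
Vmax = 67.6667 uM/s

67.6667 uM/s


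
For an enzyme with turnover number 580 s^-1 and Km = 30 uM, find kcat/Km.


Catalytic efficiency = kcat / Km
= 580 / 30
= 19.3333 uM^-1*s^-1

19.3333 uM^-1*s^-1


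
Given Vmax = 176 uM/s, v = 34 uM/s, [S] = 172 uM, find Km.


Km = [S] * (Vmax - v) / v
Km = 172 * (176 - 34) / 34
Km = 718.3529 uM

718.3529 uM


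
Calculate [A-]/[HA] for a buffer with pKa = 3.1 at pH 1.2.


[A-]/[HA] = 10^(pH - pKa)
= 10^(1.2 - 3.1)
= 0.0126

0.0126


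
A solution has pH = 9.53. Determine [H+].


[H+] = 10^(-pH)
[H+] = 10^(-9.53)
[H+] = 2.951e-10 M

2.951e-10 M


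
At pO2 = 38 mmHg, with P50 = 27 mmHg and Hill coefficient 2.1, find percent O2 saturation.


Y = pO2^n / (P50^n + pO2^n)
Y = 38^2.1 / (27^2.1 + 38^2.1)
Y = 67.21%

67.21%


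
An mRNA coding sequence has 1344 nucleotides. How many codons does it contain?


codons = nucleotides / 3
codons = 1344 / 3 = 448

448


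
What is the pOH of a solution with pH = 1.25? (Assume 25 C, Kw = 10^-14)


pOH = 14 - pH
pOH = 14 - 1.25
pOH = 12.75

12.75


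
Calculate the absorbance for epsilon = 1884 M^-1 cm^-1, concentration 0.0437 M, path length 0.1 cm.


A = epsilon * c * l
A = 1884 * 0.0437 * 0.1
A = 8.2331

8.2331


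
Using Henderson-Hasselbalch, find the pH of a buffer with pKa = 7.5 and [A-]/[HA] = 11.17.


pH = pKa + log10([A-]/[HA])
pH = 7.5 + log10(11.17)
pH = 8.5481

8.5481


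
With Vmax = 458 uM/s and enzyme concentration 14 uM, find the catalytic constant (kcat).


kcat = Vmax / [E]t
kcat = 458 / 14
kcat = 32.7143 s^-1

32.7143 s^-1


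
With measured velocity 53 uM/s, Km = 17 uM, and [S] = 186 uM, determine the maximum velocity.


Vmax = v * (Km + [S]) / [S]
Vmax = 53 * (17 + 186) / 186
Vmax = 57.8441 uM/s

57.8441 uM/s


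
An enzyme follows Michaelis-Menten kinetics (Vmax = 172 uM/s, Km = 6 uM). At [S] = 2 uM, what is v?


v = Vmax * [S] / (Km + [S])
v = 172 * 2 / (6 + 2)
v = 43.0 uM/s

43.0 uM/s


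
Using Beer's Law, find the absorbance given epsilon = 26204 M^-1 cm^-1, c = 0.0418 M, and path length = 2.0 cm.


A = epsilon * c * l
A = 26204 * 0.0418 * 2.0
A = 2190.6544

2190.6544


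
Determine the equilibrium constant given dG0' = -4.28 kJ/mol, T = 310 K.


Keq = exp(-dG0 * 1000 / (R * T))
Keq = exp(-(-4.28) * 1000 / (8.314 * 310))
Keq = 5.2626

5.2626


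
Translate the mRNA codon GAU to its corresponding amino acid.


Standard genetic code lookup.
Codon GAU -> Asp

Asp


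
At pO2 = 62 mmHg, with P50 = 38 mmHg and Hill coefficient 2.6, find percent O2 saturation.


Y = pO2^n / (P50^n + pO2^n)
Y = 62^2.6 / (38^2.6 + 62^2.6)
Y = 78.12%

78.12%


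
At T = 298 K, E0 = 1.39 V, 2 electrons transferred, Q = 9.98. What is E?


E = E0 - (RT/nF) * ln(Q)
E = 1.39 - (8.314 * 298 / (2 * 96485)) * ln(9.98)
E = 1.3605 V

1.3605 V


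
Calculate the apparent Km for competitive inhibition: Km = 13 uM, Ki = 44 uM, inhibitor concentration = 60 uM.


Km_app = Km * (1 + [I]/Ki)
Km_app = 13 * (1 + 60/44)
Km_app = 30.7273 uM

30.7273 uM


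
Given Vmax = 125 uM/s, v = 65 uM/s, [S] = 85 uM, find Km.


Km = [S] * (Vmax - v) / v
Km = 85 * (125 - 65) / 65
Km = 78.4615 uM

78.4615 uM


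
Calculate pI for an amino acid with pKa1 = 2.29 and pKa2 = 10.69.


pI = (pKa1 + pKa2) / 2
pI = (2.29 + 10.69) / 2
pI = 6.49

6.49


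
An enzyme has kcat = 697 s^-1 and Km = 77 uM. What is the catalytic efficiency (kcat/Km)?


Catalytic efficiency = kcat / Km
= 697 / 77
= 9.0519 uM^-1*s^-1

9.0519 uM^-1*s^-1


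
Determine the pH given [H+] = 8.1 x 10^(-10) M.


pH = -log10([H+])
pH = -log10(8.1 x 10^(-10))
pH = 9.0915

9.0915


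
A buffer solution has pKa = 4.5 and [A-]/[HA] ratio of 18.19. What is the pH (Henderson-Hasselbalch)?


pH = pKa + log10([A-]/[HA])
pH = 4.5 + log10(18.19)
pH = 5.7598

5.7598


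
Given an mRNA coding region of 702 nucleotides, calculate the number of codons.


codons = nucleotides / 3
codons = 702 / 3 = 234

234


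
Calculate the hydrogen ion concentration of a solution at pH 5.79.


[H+] = 10^(-pH)
[H+] = 10^(-5.79)
[H+] = 1.622e-06 M

1.622e-06 M


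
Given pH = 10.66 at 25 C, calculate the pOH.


pOH = 14 - pH
pOH = 14 - 10.66
pOH = 3.34

3.34


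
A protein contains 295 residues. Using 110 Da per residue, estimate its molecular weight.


MW = n_residues * 110 Da
MW = 295 * 110
MW = 32450 Da

32450 Da


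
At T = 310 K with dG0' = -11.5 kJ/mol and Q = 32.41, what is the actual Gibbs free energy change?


dG = dG0' + RT * ln(Q) / 1000
dG = -11.5 + 8.314 * 310 * ln(32.41) / 1000
dG = -2.5348 kJ/mol

-2.5348 kJ/mol


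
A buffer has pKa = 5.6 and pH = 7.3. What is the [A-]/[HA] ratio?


[A-]/[HA] = 10^(pH - pKa)
= 10^(7.3 - 5.6)
= 50.1187

50.1187


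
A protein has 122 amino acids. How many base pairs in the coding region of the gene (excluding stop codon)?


Each amino acid = 1 codon = 3 bp
bp = 122 * 3 = 366 bp

366 bp


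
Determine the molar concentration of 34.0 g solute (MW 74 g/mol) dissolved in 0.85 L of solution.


C = (mass / MW) / volume
C = (34.0 / 74) / 0.85
C = 0.5405 M

0.5405 M


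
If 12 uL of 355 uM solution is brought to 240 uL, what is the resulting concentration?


C2 = C1 * V1 / V2
C2 = 355 * 12 / 240
C2 = 17.75 uM

17.75 uM


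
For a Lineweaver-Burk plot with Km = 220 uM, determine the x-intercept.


x-intercept = -1/Km
= -1/220
= -0.0045 1/uM

-0.0045 1/uM


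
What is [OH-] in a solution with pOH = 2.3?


[OH-] = 10^(-pOH)
[OH-] = 10^(-2.3)
[OH-] = 0.005 M

0.005 M


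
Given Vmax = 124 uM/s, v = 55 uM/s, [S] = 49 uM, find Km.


Km = [S] * (Vmax - v) / v
Km = 49 * (124 - 55) / 55
Km = 61.4727 uM

61.4727 uM


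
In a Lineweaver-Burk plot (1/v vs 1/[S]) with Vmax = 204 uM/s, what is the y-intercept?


y-intercept = 1/Vmax
= 1/204
= 0.0049 s/uM

0.0049 s/uM


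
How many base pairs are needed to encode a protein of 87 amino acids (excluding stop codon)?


Each amino acid = 1 codon = 3 bp
bp = 87 * 3 = 261 bp

261 bp


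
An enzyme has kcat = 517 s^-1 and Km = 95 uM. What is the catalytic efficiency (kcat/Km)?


Catalytic efficiency = kcat / Km
= 517 / 95
= 5.4421 uM^-1*s^-1

5.4421 uM^-1*s^-1


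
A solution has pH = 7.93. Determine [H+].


[H+] = 10^(-pH)
[H+] = 10^(-7.93)
[H+] = 1.175e-08 M

1.175e-08 M


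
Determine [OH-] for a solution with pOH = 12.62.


[OH-] = 10^(-pOH)
[OH-] = 10^(-12.62)
[OH-] = 2.399e-13 M

2.399e-13 M


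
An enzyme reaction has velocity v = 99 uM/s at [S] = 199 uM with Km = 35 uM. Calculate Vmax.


Vmax = v * (Km + [S]) / [S]
Vmax = 99 * (35 + 199) / 199
Vmax = 116.4121 uM/s

116.4121 uM/s


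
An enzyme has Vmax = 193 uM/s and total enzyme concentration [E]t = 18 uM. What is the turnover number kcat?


kcat = Vmax / [E]t
kcat = 193 / 18
kcat = 10.7222 s^-1

10.7222 s^-1


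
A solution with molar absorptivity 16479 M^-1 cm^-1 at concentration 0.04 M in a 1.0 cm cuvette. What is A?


A = epsilon * c * l
A = 16479 * 0.04 * 1.0
A = 659.16

659.16


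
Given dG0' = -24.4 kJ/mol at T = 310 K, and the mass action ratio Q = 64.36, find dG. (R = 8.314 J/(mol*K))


dG = dG0' + RT * ln(Q) / 1000
dG = -24.4 + 8.314 * 310 * ln(64.36) / 1000
dG = -13.6667 kJ/mol

-13.6667 kJ/mol


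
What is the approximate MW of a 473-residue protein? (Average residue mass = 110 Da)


MW = n_residues * 110 Da
MW = 473 * 110
MW = 52030 Da

52030 Da


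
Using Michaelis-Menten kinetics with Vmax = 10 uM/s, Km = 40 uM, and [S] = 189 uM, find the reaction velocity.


v = Vmax * [S] / (Km + [S])
v = 10 * 189 / (40 + 189)
v = 8.2533 uM/s

8.2533 uM/s


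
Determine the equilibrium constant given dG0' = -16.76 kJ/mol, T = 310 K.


Keq = exp(-dG0 * 1000 / (R * T))
Keq = exp(-(-16.76) * 1000 / (8.314 * 310))
Keq = 667.0256

667.0256


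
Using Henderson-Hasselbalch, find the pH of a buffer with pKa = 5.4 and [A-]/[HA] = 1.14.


pH = pKa + log10([A-]/[HA])
pH = 5.4 + log10(1.14)
pH = 5.4569

5.4569


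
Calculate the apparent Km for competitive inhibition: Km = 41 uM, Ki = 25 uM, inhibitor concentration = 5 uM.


Km_app = Km * (1 + [I]/Ki)
Km_app = 41 * (1 + 5/25)
Km_app = 49.2 uM

49.2 uM


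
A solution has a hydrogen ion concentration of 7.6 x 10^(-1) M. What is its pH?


pH = -log10([H+])
pH = -log10(7.6 x 10^(-1))
pH = 0.1192

0.1192


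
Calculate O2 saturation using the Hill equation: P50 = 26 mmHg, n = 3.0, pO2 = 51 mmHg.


Y = pO2^n / (P50^n + pO2^n)
Y = 51^3.0 / (26^3.0 + 51^3.0)
Y = 88.3%

88.3%


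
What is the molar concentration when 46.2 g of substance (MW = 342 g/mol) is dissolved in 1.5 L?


C = (mass / MW) / volume
C = (46.2 / 342) / 1.5
C = 0.0901 M

0.0901 M


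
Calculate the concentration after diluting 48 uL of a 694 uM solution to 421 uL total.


C2 = C1 * V1 / V2
C2 = 694 * 48 / 421
C2 = 79.1259 uM

79.1259 uM


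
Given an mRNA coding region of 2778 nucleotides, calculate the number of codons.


codons = nucleotides / 3
codons = 2778 / 3 = 926

926


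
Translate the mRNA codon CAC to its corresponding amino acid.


Standard genetic code lookup.
Codon CAC -> His

His


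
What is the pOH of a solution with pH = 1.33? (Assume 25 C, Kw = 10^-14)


pOH = 14 - pH
pOH = 14 - 1.33
pOH = 12.67

12.67


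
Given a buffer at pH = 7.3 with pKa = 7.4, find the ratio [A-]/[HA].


[A-]/[HA] = 10^(pH - pKa)
= 10^(7.3 - 7.4)
= 0.7943

0.7943


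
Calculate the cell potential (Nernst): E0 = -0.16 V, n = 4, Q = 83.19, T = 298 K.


E = E0 - (RT/nF) * ln(Q)
E = -0.16 - (8.314 * 298 / (4 * 96485)) * ln(83.19)
E = -0.1884 V

-0.1884 V


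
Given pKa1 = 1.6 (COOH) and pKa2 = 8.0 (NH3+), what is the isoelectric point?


pI = (pKa1 + pKa2) / 2
pI = (1.6 + 8.0) / 2
pI = 4.8

4.8


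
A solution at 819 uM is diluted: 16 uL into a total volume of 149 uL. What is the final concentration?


C2 = C1 * V1 / V2
C2 = 819 * 16 / 149
C2 = 87.9463 uM

87.9463 uM


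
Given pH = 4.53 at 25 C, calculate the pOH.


pOH = 14 - pH
pOH = 14 - 4.53
pOH = 9.47

9.47


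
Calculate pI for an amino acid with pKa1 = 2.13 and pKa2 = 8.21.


pI = (pKa1 + pKa2) / 2
pI = (2.13 + 8.21) / 2
pI = 5.17

5.17


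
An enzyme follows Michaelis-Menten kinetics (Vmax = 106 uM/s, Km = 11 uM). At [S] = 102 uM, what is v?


v = Vmax * [S] / (Km + [S])
v = 106 * 102 / (11 + 102)
v = 95.6814 uM/s

95.6814 uM/s


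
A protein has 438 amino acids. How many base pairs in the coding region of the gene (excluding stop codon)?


Each amino acid = 1 codon = 3 bp
bp = 438 * 3 = 1314 bp

1314 bp


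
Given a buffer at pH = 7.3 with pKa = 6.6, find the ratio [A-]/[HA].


[A-]/[HA] = 10^(pH - pKa)
= 10^(7.3 - 6.6)
= 5.0119

5.0119


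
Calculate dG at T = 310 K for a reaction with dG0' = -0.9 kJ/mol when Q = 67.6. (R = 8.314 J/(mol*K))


dG = dG0' + RT * ln(Q) / 1000
dG = -0.9 + 8.314 * 310 * ln(67.6) / 1000
dG = 9.9599 kJ/mol

9.9599 kJ/mol


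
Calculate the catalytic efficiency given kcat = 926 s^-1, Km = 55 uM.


Catalytic efficiency = kcat / Km
= 926 / 55
= 16.8364 uM^-1*s^-1

16.8364 uM^-1*s^-1


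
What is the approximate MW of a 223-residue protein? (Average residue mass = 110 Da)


MW = n_residues * 110 Da
MW = 223 * 110
MW = 24530 Da

24530 Da


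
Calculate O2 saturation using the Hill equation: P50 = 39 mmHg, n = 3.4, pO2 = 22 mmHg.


Y = pO2^n / (P50^n + pO2^n)
Y = 22^3.4 / (39^3.4 + 22^3.4)
Y = 12.49%

12.49%


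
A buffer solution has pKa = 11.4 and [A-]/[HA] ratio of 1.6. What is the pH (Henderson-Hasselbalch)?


pH = pKa + log10([A-]/[HA])
pH = 11.4 + log10(1.6)
pH = 11.6041

11.6041


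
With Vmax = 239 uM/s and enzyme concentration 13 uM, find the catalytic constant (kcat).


kcat = Vmax / [E]t
kcat = 239 / 13
kcat = 18.3846 s^-1

18.3846 s^-1


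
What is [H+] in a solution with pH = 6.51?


[H+] = 10^(-pH)
[H+] = 10^(-6.51)
[H+] = 3.090e-07 M

3.090e-07 M


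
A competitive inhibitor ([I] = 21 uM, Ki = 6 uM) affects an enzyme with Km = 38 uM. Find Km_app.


Km_app = Km * (1 + [I]/Ki)
Km_app = 38 * (1 + 21/6)
Km_app = 171.0 uM

171.0 uM


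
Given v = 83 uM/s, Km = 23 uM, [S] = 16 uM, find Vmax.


Vmax = v * (Km + [S]) / [S]
Vmax = 83 * (23 + 16) / 16
Vmax = 202.3125 uM/s

202.3125 uM/s


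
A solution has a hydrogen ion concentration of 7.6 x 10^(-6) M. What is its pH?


pH = -log10([H+])
pH = -log10(7.6 x 10^(-6))
pH = 5.1192

5.1192


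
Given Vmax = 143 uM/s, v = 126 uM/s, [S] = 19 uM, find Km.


Km = [S] * (Vmax - v) / v
Km = 19 * (143 - 126) / 126
Km = 2.5635 uM

2.5635 uM


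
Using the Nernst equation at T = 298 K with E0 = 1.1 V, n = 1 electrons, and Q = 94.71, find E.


E = E0 - (RT/nF) * ln(Q)
E = 1.1 - (8.314 * 298 / (1 * 96485)) * ln(94.71)
E = 0.9831 V

0.9831 V


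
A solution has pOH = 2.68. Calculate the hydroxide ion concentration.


[OH-] = 10^(-pOH)
[OH-] = 10^(-2.68)
[OH-] = 0.0021 M

0.0021 M


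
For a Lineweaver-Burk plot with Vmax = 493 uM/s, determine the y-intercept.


y-intercept = 1/Vmax
= 1/493
= 0.002 s/uM

0.002 s/uM


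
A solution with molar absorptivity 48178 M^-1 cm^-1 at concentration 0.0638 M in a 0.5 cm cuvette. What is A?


A = epsilon * c * l
A = 48178 * 0.0638 * 0.5
A = 1536.8782

1536.8782


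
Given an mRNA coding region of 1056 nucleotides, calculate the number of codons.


codons = nucleotides / 3
codons = 1056 / 3 = 352

352


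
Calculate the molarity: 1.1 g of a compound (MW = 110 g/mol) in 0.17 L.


C = (mass / MW) / volume
C = (1.1 / 110) / 0.17
C = 0.0588 M

0.0588 M


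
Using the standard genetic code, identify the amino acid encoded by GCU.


Standard genetic code lookup.
Codon GCU -> Ala

Ala


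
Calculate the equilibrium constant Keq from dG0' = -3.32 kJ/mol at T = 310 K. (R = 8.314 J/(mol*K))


Keq = exp(-dG0 * 1000 / (R * T))
Keq = exp(-(-3.32) * 1000 / (8.314 * 310))
Keq = 3.6261

3.6261


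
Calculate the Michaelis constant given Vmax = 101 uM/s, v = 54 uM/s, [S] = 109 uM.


Km = [S] * (Vmax - v) / v
Km = 109 * (101 - 54) / 54
Km = 94.8704 uM

94.8704 uM


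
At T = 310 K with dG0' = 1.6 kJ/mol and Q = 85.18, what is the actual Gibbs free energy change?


dG = dG0' + RT * ln(Q) / 1000
dG = 1.6 + 8.314 * 310 * ln(85.18) / 1000
dG = 13.0557 kJ/mol

13.0557 kJ/mol


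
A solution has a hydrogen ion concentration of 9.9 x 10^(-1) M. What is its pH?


pH = -log10([H+])
pH = -log10(9.9 x 10^(-1))
pH = 0.0044

0.0044


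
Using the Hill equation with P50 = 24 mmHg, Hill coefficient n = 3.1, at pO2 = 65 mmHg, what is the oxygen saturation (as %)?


Y = pO2^n / (P50^n + pO2^n)
Y = 65^3.1 / (24^3.1 + 65^3.1)
Y = 95.64%

95.64%


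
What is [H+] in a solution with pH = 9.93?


[H+] = 10^(-pH)
[H+] = 10^(-9.93)
[H+] = 1.175e-10 M

1.175e-10 M


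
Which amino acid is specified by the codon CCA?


Standard genetic code lookup.
Codon CCA -> Pro

Pro


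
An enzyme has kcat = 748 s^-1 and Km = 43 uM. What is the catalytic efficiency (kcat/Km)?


Catalytic efficiency = kcat / Km
= 748 / 43
= 17.3953 uM^-1*s^-1

17.3953 uM^-1*s^-1


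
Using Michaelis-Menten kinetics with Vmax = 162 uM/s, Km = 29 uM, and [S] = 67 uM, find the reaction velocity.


v = Vmax * [S] / (Km + [S])
v = 162 * 67 / (29 + 67)
v = 113.0625 uM/s

113.0625 uM/s


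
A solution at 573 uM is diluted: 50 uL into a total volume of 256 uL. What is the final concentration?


C2 = C1 * V1 / V2
C2 = 573 * 50 / 256
C2 = 111.9141 uM

111.9141 uM


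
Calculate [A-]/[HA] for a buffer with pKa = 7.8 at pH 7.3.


[A-]/[HA] = 10^(pH - pKa)
= 10^(7.3 - 7.8)
= 0.3162

0.3162


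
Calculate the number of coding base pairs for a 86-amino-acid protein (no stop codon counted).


Each amino acid = 1 codon = 3 bp
bp = 86 * 3 = 258 bp

258 bp


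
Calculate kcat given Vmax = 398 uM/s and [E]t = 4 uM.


kcat = Vmax / [E]t
kcat = 398 / 4
kcat = 99.5 s^-1

99.5 s^-1


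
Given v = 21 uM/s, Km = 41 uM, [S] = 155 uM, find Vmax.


Vmax = v * (Km + [S]) / [S]
Vmax = 21 * (41 + 155) / 155
Vmax = 26.5548 uM/s

26.5548 uM/s


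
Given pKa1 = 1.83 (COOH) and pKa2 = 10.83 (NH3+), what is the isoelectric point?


pI = (pKa1 + pKa2) / 2
pI = (1.83 + 10.83) / 2
pI = 6.33

6.33


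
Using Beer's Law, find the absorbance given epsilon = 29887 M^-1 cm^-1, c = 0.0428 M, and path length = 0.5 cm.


A = epsilon * c * l
A = 29887 * 0.0428 * 0.5
A = 639.5818

639.5818


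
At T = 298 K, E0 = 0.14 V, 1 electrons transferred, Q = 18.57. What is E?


E = E0 - (RT/nF) * ln(Q)
E = 0.14 - (8.314 * 298 / (1 * 96485)) * ln(18.57)
E = 0.065 V

0.065 V


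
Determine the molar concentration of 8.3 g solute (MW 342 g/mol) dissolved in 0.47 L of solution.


C = (mass / MW) / volume
C = (8.3 / 342) / 0.47
C = 0.0516 M

0.0516 M


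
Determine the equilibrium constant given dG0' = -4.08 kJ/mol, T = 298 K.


Keq = exp(-dG0 * 1000 / (R * T))
Keq = exp(-(-4.08) * 1000 / (8.314 * 298))
Keq = 5.1902

5.1902


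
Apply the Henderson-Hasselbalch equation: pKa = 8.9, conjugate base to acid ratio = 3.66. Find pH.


pH = pKa + log10([A-]/[HA])
pH = 8.9 + log10(3.66)
pH = 9.4635

9.4635


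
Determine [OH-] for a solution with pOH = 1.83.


[OH-] = 10^(-pOH)
[OH-] = 10^(-1.83)
[OH-] = 0.0148 M

0.0148 M


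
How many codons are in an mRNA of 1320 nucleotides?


codons = nucleotides / 3
codons = 1320 / 3 = 440

440


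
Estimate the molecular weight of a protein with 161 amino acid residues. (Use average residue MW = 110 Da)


MW = n_residues * 110 Da
MW = 161 * 110
MW = 17710 Da

17710 Da


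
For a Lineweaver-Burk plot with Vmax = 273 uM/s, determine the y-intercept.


y-intercept = 1/Vmax
= 1/273
= 0.0037 s/uM

0.0037 s/uM


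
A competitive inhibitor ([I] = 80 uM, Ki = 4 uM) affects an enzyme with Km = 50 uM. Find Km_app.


Km_app = Km * (1 + [I]/Ki)
Km_app = 50 * (1 + 80/4)
Km_app = 1050.0 uM

1050.0 uM


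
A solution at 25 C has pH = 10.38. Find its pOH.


pOH = 14 - pH
pOH = 14 - 10.38
pOH = 3.62

3.62


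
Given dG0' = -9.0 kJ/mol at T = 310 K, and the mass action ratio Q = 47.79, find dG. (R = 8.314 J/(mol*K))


dG = dG0' + RT * ln(Q) / 1000
dG = -9.0 + 8.314 * 310 * ln(47.79) / 1000
dG = 0.9661 kJ/mol

0.9661 kJ/mol


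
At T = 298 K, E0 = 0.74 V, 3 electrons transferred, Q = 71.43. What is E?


E = E0 - (RT/nF) * ln(Q)
E = 0.74 - (8.314 * 298 / (3 * 96485)) * ln(71.43)
E = 0.7035 V

0.7035 V


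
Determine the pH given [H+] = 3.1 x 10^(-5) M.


pH = -log10([H+])
pH = -log10(3.1 x 10^(-5))
pH = 4.5086

4.5086


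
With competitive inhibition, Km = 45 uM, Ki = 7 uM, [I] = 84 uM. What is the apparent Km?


Km_app = Km * (1 + [I]/Ki)
Km_app = 45 * (1 + 84/7)
Km_app = 585.0 uM

585.0 uM


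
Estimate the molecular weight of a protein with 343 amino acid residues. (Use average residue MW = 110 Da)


MW = n_residues * 110 Da
MW = 343 * 110
MW = 37730 Da

37730 Da


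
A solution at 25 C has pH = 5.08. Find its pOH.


pOH = 14 - pH
pOH = 14 - 5.08
pOH = 8.92

8.92


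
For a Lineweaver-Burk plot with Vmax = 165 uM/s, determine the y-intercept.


y-intercept = 1/Vmax
= 1/165
= 0.0061 s/uM

0.0061 s/uM


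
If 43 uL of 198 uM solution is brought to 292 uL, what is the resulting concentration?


C2 = C1 * V1 / V2
C2 = 198 * 43 / 292
C2 = 29.1575 uM

29.1575 uM


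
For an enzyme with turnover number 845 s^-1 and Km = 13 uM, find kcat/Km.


Catalytic efficiency = kcat / Km
= 845 / 13
= 65.0 uM^-1*s^-1

65.0 uM^-1*s^-1


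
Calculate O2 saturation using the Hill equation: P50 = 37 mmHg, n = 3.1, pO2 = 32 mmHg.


Y = pO2^n / (P50^n + pO2^n)
Y = 32^3.1 / (37^3.1 + 32^3.1)
Y = 38.93%

38.93%


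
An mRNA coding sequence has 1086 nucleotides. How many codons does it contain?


codons = nucleotides / 3
codons = 1086 / 3 = 362

362


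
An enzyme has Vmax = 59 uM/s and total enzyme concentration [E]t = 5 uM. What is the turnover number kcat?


kcat = Vmax / [E]t
kcat = 59 / 5
kcat = 11.8 s^-1

11.8 s^-1


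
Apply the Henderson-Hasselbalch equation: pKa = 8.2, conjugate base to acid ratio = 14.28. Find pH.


pH = pKa + log10([A-]/[HA])
pH = 8.2 + log10(14.28)
pH = 9.3547

9.3547


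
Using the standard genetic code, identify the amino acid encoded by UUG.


Standard genetic code lookup.
Codon UUG -> Leu

Leu


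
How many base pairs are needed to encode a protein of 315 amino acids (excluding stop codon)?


Each amino acid = 1 codon = 3 bp
bp = 315 * 3 = 945 bp

945 bp


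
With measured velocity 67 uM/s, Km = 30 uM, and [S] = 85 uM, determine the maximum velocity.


Vmax = v * (Km + [S]) / [S]
Vmax = 67 * (30 + 85) / 85
Vmax = 90.6471 uM/s

90.6471 uM/s


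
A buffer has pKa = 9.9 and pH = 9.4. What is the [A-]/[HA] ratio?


[A-]/[HA] = 10^(pH - pKa)
= 10^(9.4 - 9.9)
= 0.3162

0.3162


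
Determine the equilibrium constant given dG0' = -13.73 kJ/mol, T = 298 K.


Keq = exp(-dG0 * 1000 / (R * T))
Keq = exp(-(-13.73) * 1000 / (8.314 * 298))
Keq = 255.1154

255.1154


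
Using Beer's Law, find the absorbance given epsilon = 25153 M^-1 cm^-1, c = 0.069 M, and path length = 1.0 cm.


A = epsilon * c * l
A = 25153 * 0.069 * 1.0
A = 1735.557

1735.557


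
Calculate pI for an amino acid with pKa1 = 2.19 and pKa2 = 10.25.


pI = (pKa1 + pKa2) / 2
pI = (2.19 + 10.25) / 2
pI = 6.22

6.22


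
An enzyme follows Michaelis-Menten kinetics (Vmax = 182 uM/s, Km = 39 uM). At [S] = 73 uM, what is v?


v = Vmax * [S] / (Km + [S])
v = 182 * 73 / (39 + 73)
v = 118.625 uM/s

118.625 uM/s


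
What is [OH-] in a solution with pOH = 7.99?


[OH-] = 10^(-pOH)
[OH-] = 10^(-7.99)
[OH-] = 1.023e-08 M

1.023e-08 M


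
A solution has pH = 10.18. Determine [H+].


[H+] = 10^(-pH)
[H+] = 10^(-10.18)
[H+] = 6.607e-11 M

6.607e-11 M


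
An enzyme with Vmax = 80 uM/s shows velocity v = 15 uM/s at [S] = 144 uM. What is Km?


Km = [S] * (Vmax - v) / v
Km = 144 * (80 - 15) / 15
Km = 624.0 uM

624.0 uM


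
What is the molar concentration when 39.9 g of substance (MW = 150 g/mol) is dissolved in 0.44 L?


C = (mass / MW) / volume
C = (39.9 / 150) / 0.44
C = 0.6045 M

0.6045 M


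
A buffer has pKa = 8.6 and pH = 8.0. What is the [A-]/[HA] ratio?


[A-]/[HA] = 10^(pH - pKa)
= 10^(8.0 - 8.6)
= 0.2512

0.2512


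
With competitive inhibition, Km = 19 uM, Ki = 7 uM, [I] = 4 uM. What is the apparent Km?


Km_app = Km * (1 + [I]/Ki)
Km_app = 19 * (1 + 4/7)
Km_app = 29.8571 uM

29.8571 uM


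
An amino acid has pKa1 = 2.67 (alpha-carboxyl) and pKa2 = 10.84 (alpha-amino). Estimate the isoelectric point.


pI = (pKa1 + pKa2) / 2
pI = (2.67 + 10.84) / 2
pI = 6.755

6.755


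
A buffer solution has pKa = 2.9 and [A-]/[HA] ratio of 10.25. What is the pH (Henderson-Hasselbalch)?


pH = pKa + log10([A-]/[HA])
pH = 2.9 + log10(10.25)
pH = 3.9107

3.9107


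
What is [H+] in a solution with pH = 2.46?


[H+] = 10^(-pH)
[H+] = 10^(-2.46)
[H+] = 0.0035 M

0.0035 M


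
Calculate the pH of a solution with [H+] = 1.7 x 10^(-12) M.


pH = -log10([H+])
pH = -log10(1.7 x 10^(-12))
pH = 11.7696

11.7696


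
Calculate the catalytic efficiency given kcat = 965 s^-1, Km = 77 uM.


Catalytic efficiency = kcat / Km
= 965 / 77
= 12.5325 uM^-1*s^-1

12.5325 uM^-1*s^-1


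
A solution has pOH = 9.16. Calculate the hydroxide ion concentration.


[OH-] = 10^(-pOH)
[OH-] = 10^(-9.16)
[OH-] = 6.918e-10 M

6.918e-10 M


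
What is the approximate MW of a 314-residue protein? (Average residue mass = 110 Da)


MW = n_residues * 110 Da
MW = 314 * 110
MW = 34540 Da

34540 Da


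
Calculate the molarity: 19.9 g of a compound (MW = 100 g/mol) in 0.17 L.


C = (mass / MW) / volume
C = (19.9 / 100) / 0.17
C = 1.1706 M

1.1706 M


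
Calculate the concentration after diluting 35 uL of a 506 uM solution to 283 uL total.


C2 = C1 * V1 / V2
C2 = 506 * 35 / 283
C2 = 62.5795 uM

62.5795 uM


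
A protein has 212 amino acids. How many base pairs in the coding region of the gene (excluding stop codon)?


Each amino acid = 1 codon = 3 bp
bp = 212 * 3 = 636 bp

636 bp


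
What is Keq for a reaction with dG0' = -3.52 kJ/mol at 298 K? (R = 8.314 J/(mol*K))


Keq = exp(-dG0 * 1000 / (R * T))
Keq = exp(-(-3.52) * 1000 / (8.314 * 298))
Keq = 4.1402

4.1402


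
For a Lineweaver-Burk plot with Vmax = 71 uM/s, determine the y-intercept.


y-intercept = 1/Vmax
= 1/71
= 0.0141 s/uM

0.0141 s/uM


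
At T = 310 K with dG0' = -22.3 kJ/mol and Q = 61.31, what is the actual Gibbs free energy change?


dG = dG0' + RT * ln(Q) / 1000
dG = -22.3 + 8.314 * 310 * ln(61.31) / 1000
dG = -11.6918 kJ/mol

-11.6918 kJ/mol


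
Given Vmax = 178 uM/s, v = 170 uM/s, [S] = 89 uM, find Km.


Km = [S] * (Vmax - v) / v
Km = 89 * (178 - 170) / 170
Km = 4.1882 uM

4.1882 uM


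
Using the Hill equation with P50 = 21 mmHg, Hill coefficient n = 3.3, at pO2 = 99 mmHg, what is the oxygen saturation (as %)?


Y = pO2^n / (P50^n + pO2^n)
Y = 99^3.3 / (21^3.3 + 99^3.3)
Y = 99.4%

99.4%


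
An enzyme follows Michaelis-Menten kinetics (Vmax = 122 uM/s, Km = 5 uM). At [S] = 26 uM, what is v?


v = Vmax * [S] / (Km + [S])
v = 122 * 26 / (5 + 26)
v = 102.3226 uM/s

102.3226 uM/s


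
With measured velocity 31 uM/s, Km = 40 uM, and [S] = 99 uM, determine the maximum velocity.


Vmax = v * (Km + [S]) / [S]
Vmax = 31 * (40 + 99) / 99
Vmax = 43.5253 uM/s

43.5253 uM/s


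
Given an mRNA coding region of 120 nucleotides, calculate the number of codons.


codons = nucleotides / 3
codons = 120 / 3 = 40

40
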